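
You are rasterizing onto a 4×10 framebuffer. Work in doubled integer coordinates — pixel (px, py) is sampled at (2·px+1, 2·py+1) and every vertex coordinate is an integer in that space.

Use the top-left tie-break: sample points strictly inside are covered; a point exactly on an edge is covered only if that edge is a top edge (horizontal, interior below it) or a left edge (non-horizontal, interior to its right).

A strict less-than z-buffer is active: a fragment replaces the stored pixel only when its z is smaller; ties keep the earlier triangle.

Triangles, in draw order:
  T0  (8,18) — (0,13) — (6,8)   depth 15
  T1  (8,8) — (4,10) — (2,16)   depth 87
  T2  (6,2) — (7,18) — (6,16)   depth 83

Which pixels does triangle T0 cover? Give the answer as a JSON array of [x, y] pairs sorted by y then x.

T0:
  2·area = 70
  edge (8, 18)→(0, 13): d=(-8,-5) top-left  bias=+0
  edge (0, 13)→(6, 8): d=(6,-5) top-left  bias=+0
  edge (6, 8)→(8, 18): d=(2,10) right/bottom  bias=-1
    (2,1)@(5, 3): e=[105,-35,0] → ·  [on edge]
    (2,4)@(5, 9): e=[57,1,12] → █
    (3,4)@(7, 9): e=[67,11,-8] → ·
    (1,5)@(3, 11): e=[31,3,36] → █
    (3,5)@(7, 11): e=[51,23,-4] → ·
    (0,6)@(1, 13): e=[5,5,60] → █
    (3,6)@(7, 13): e=[35,35,0] → ·  [on edge]
    (0,7)@(1, 15): e=[-11,17,64] → ·
    (1,7)@(3, 15): e=[-1,27,44] → ·
    (2,7)@(5, 15): e=[9,37,24] → █
    (3,7)@(7, 15): e=[19,47,4] → █
    (2,8)@(5, 17): e=[-7,49,28] → ·
  covered (9 px):
    · · · ·
    · · · ·
    · · · ·
    · · · ·
    · · █ ·
    · █ █ ·
    █ █ █ ·
    · · █ █
    · · · █
    · · · ·
T1:
  2·area = 20  (B↔C swapped to make it positive)
  edge (8, 8)→(2, 16): d=(-6,8) right/bottom  bias=-1
  edge (2, 16)→(4, 10): d=(2,-6) top-left  bias=+0
  edge (4, 10)→(8, 8): d=(4,-2) top-left  bias=+0
    (3,0)@(7, 1): e=[50,0,-30] → ·  [on edge]
    (2,3)@(5, 7): e=[30,0,-10] → ·  [on edge]
    (3,4)@(7, 9): e=[2,16,2] → █
    (2,5)@(5, 11): e=[6,8,6] → █
    (3,5)@(7, 11): e=[-10,20,10] → ·
    (1,6)@(3, 13): e=[10,0,10] → █  [on edge]
    (2,6)@(5, 13): e=[-6,12,14] → ·
    (1,7)@(3, 15): e=[-2,4,18] → ·
    (0,9)@(1, 19): e=[-10,0,30] → ·  [on edge]
  covered (3 px):
    · · · ·
    · · · ·
    · · · ·
    · · · ·
    · · · █
    · · █ ·
    · █ · ·
    · · · ·
    · · · ·
    · · · ·
T2:
  2·area = 14
  edge (6, 2)→(7, 18): d=(1,16) right/bottom  bias=-1
  edge (7, 18)→(6, 16): d=(-1,-2) top-left  bias=+0
  edge (6, 16)→(6, 2): d=(0,-14) top-left  bias=+0
  covered (0 px):
    · · · ·
    · · · ·
    · · · ·
    · · · ·
    · · · ·
    · · · ·
    · · · ·
    · · · ·
    · · · ·
    · · · ·

Result: [[2,4],[1,5],[2,5],[0,6],[1,6],[2,6],[2,7],[3,7],[3,8]]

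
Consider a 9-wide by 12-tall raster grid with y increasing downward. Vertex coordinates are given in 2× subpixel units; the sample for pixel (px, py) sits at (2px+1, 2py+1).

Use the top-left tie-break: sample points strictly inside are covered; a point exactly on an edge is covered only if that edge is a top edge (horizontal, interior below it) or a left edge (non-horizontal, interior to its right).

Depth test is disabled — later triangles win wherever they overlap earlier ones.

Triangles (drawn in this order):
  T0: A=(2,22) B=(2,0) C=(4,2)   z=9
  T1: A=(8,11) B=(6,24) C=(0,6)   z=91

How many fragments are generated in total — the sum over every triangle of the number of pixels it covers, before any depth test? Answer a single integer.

T0:
  2·area = 44
  edge (2, 22)→(2, 0): d=(0,-22) top-left  bias=+0
  edge (2, 0)→(4, 2): d=(2,2) right/bottom  bias=-1
  edge (4, 2)→(2, 22): d=(-2,20) right/bottom  bias=-1
    (1,0)@(3, 1): e=[22,0,22] → ·  [on edge]
    (1,1)@(3, 3): e=[22,4,18] → #
    (2,1)@(5, 3): e=[66,0,-22] → ·  [on edge]
    (1,2)@(3, 5): e=[22,8,14] → #
    (2,2)@(5, 5): e=[66,4,-26] → ·
    (3,2)@(7, 5): e=[110,0,-66] → ·  [on edge]
    (1,3)@(3, 7): e=[22,12,10] → #
    (2,3)@(5, 7): e=[66,8,-30] → ·
    (4,3)@(9, 7): e=[154,0,-110] → ·  [on edge]
    (1,4)@(3, 9): e=[22,16,6] → #
    (2,4)@(5, 9): e=[66,12,-34] → ·
    (5,4)@(11, 9): e=[198,0,-154] → ·  [on edge]
    (6,5)@(13, 11): e=[242,0,-198] → ·  [on edge]
    (7,6)@(15, 13): e=[286,0,-242] → ·  [on edge]
    (8,7)@(17, 15): e=[330,0,-286] → ·  [on edge]
  covered (5 px):
    · · · · · · · · ·
    · # · · · · · · ·
    · # · · · · · · ·
    · # · · · · · · ·
    · # · · · · · · ·
    · # · · · · · · ·
    · · · · · · · · ·
    · · · · · · · · ·
    · · · · · · · · ·
    · · · · · · · · ·
    · · · · · · · · ·
    · · · · · · · · ·
T1:
  2·area = 114
  edge (8, 11)→(6, 24): d=(-2,13) right/bottom  bias=-1
  edge (6, 24)→(0, 6): d=(-6,-18) top-left  bias=+0
  edge (0, 6)→(8, 11): d=(8,5) right/bottom  bias=-1
    (0,3)@(1, 7): e=[99,12,3] → #
    (1,3)@(3, 7): e=[73,48,-7] → ·
    (0,4)@(1, 9): e=[95,0,19] → #  [on edge]
    (1,4)@(3, 9): e=[69,36,9] → #
    (2,4)@(5, 9): e=[43,72,-1] → ·
    (0,5)@(1, 11): e=[91,-12,35] → ·
    (1,5)@(3, 11): e=[65,24,25] → #
    (2,5)@(5, 11): e=[39,60,15] → #
    (3,5)@(7, 11): e=[13,96,5] → #
    (4,5)@(9, 11): e=[-13,132,-5] → ·
    (1,6)@(3, 13): e=[61,12,41] → #
    (4,6)@(9, 13): e=[-17,120,11] → ·
    (1,7)@(3, 15): e=[57,0,57] → #  [on edge]
    (2,10)@(5, 21): e=[19,0,95] → #  [on edge]
  covered (16 px):
    · · · · · · · · ·
    · · · · · · · · ·
    · · · · · · · · ·
    # · · · · · · · ·
    # # · · · · · · ·
    · # # # · · · · ·
    · # # # · · · · ·
    · # # # · · · · ·
    · · # # · · · · ·
    · · # · · · · · ·
    · · # · · · · · ·
    · · · · · · · · ·

Result: 21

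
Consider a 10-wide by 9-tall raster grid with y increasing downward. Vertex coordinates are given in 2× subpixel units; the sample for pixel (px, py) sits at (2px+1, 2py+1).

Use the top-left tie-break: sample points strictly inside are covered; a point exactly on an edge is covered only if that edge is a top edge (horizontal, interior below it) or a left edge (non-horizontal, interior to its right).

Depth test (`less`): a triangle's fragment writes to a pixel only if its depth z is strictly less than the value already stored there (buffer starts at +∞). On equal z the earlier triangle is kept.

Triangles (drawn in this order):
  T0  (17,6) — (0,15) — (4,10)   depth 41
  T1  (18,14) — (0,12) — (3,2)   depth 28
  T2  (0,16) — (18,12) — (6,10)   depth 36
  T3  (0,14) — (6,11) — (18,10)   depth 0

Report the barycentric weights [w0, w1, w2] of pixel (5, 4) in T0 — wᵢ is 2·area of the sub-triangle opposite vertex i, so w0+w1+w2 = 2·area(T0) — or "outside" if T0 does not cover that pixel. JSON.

T0:
  2·area = 49
  edge (17, 6)→(0, 15): d=(-17,9) right/bottom  bias=-1
  edge (0, 15)→(4, 10): d=(4,-5) top-left  bias=+0
  edge (4, 10)→(17, 6): d=(13,-4) top-left  bias=+0
    (7,3)@(15, 7): e=[1,43,5] → #
    (8,3)@(17, 7): e=[-17,53,13] → ·
    (4,4)@(9, 9): e=[21,21,7] → #
    (5,4)@(11, 9): e=[3,31,15] → #
    (6,4)@(13, 9): e=[-15,41,23] → ·
    (7,4)@(15, 9): e=[-33,51,31] → ·
    (2,5)@(5, 11): e=[23,9,17] → #
    (3,5)@(7, 11): e=[5,19,25] → #
    (4,5)@(9, 11): e=[-13,29,33] → ·
    (5,5)@(11, 11): e=[-31,39,41] → ·
    (1,6)@(3, 13): e=[7,7,35] → #
    (2,6)@(5, 13): e=[-11,17,43] → ·
  covered (6 px):
    · · · · · · · · · ·
    · · · · · · · · · ·
    · · · · · · · · · ·
    · · · · · · · # · ·
    · · · · # # · · · ·
    · · # # · · · · · ·
    · # · · · · · · · ·
    · · · · · · · · · ·
    · · · · · · · · · ·
T1:
  2·area = 186
  edge (18, 14)→(0, 12): d=(-18,-2) top-left  bias=+0
  edge (0, 12)→(3, 2): d=(3,-10) top-left  bias=+0
  edge (3, 2)→(18, 14): d=(15,12) right/bottom  bias=-1
    (1,1)@(3, 3): e=[168,3,15] → #
    (2,1)@(5, 3): e=[172,23,-9] → ·
    (1,2)@(3, 5): e=[132,9,45] → #
    (2,2)@(5, 5): e=[136,29,21] → #
    (3,2)@(7, 5): e=[140,49,-3] → ·
    (1,3)@(3, 7): e=[96,15,75] → #
    (3,3)@(7, 7): e=[104,55,27] → #
    (4,3)@(9, 7): e=[108,75,3] → #
    (5,3)@(11, 7): e=[112,95,-21] → ·
    (0,4)@(1, 9): e=[56,1,129] → #
    (5,4)@(11, 9): e=[76,101,9] → #
    (6,4)@(13, 9): e=[80,121,-15] → ·
    (4,6)@(9, 13): e=[0,93,93] → #  [on edge]
  covered (24 px):
    · · · · · · · · · ·
    · # · · · · · · · ·
    · # # · · · · · · ·
    · # # # # · · · · ·
    # # # # # # · · · ·
    # # # # # # # · · ·
    · · · · # # # # · ·
    · · · · · · · · · ·
    · · · · · · · · · ·
T2:
  2·area = 84  (B↔C swapped to make it positive)
  edge (0, 16)→(6, 10): d=(6,-6) top-left  bias=+0
  edge (6, 10)→(18, 12): d=(12,2) right/bottom  bias=-1
  edge (18, 12)→(0, 16): d=(-18,4) right/bottom  bias=-1
    (7,0)@(15, 1): e=[0,-126,210] → ·  [on edge]
    (6,1)@(13, 3): e=[0,-98,182] → ·  [on edge]
    (5,2)@(11, 5): e=[0,-70,154] → ·  [on edge]
    (4,3)@(9, 7): e=[0,-42,126] → ·  [on edge]
    (3,4)@(7, 9): e=[0,-14,98] → ·  [on edge]
    (2,5)@(5, 11): e=[0,14,70] → #  [on edge]
    (3,5)@(7, 11): e=[12,10,62] → #
    (4,5)@(9, 11): e=[24,6,54] → #
    (5,5)@(11, 11): e=[36,2,46] → #
    (6,5)@(13, 11): e=[48,-2,38] → ·
    (1,6)@(3, 13): e=[0,42,42] → #  [on edge]
    (6,6)@(13, 13): e=[60,22,2] → #
    (0,7)@(1, 15): e=[0,70,14] → #  [on edge]
  covered (12 px):
    · · · · · · · · · ·
    · · · · · · · · · ·
    · · · · · · · · · ·
    · · · · · · · · · ·
    · · · · · · · · · ·
    · · # # # # · · · ·
    · # # # # # # · · ·
    # # · · · · · · · ·
    · · · · · · · · · ·
T3:
  2·area = 30
  edge (0, 14)→(6, 11): d=(6,-3) top-left  bias=+0
  edge (6, 11)→(18, 10): d=(12,-1) top-left  bias=+0
  edge (18, 10)→(0, 14): d=(-18,4) right/bottom  bias=-1
    (3,5)@(7, 11): e=[3,1,26] → #
    (4,5)@(9, 11): e=[9,3,18] → #
    (5,5)@(11, 11): e=[15,5,10] → #
    (6,5)@(13, 11): e=[21,7,2] → #
    (7,5)@(15, 11): e=[27,9,-6] → ·
    (1,6)@(3, 13): e=[3,21,6] → #
    (2,6)@(5, 13): e=[9,23,-2] → ·
    (3,6)@(7, 13): e=[15,25,-10] → ·
    (4,6)@(9, 13): e=[21,27,-18] → ·
    (5,6)@(11, 13): e=[27,29,-26] → ·
    (6,6)@(13, 13): e=[33,31,-34] → ·
    (1,7)@(3, 15): e=[15,45,-30] → ·
  covered (5 px):
    · · · · · · · · · ·
    · · · · · · · · · ·
    · · · · · · · · · ·
    · · · · · · · · · ·
    · · · · · · · · · ·
    · · · # # # # · · ·
    · # · · · · · · · ·
    · · · · · · · · · ·
    · · · · · · · · · ·

Result: [31,15,3]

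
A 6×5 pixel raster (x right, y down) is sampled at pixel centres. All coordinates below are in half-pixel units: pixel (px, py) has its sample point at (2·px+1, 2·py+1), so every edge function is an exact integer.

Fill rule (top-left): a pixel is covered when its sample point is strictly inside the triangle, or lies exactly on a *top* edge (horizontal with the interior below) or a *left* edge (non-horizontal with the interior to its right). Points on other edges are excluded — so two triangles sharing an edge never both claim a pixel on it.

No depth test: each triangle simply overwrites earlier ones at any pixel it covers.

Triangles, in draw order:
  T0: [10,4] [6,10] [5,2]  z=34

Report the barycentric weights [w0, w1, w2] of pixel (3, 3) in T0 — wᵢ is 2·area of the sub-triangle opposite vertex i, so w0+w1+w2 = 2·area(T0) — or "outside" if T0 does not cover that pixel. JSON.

T0:
  2·area = 38
  edge (10, 4)→(6, 10): d=(-4,6) right/bottom  bias=-1
  edge (6, 10)→(5, 2): d=(-1,-8) top-left  bias=+0
  edge (5, 2)→(10, 4): d=(5,2) right/bottom  bias=-1
    (3,1)@(7, 3): e=[22,15,1] → █
    (4,1)@(9, 3): e=[10,31,-3] → ·
    (3,2)@(7, 5): e=[14,13,11] → █
    (4,2)@(9, 5): e=[2,29,7] → █
    (5,2)@(11, 5): e=[-10,45,3] → ·
    (3,3)@(7, 7): e=[6,11,21] → █
    (4,3)@(9, 7): e=[-6,27,17] → ·
    (3,4)@(7, 9): e=[-2,9,31] → ·
  covered (4 px):
    · · · · · ·
    · · · █ · ·
    · · · █ █ ·
    · · · █ · ·
    · · · · · ·

Result: [11,21,6]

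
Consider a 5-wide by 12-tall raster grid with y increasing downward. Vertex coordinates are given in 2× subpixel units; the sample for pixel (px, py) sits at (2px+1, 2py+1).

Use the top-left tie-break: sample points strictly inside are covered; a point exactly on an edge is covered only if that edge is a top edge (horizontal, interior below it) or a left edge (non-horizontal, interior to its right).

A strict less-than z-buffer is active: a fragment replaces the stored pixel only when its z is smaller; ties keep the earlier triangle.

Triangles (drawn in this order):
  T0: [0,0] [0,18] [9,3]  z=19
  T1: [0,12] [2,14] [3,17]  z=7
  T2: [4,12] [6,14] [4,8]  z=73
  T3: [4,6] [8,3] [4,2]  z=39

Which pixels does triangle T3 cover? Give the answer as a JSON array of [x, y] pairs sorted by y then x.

T0:
  2·area = 162  (B↔C swapped to make it positive)
  edge (0, 0)→(9, 3): d=(9,3) right/bottom  bias=-1
  edge (9, 3)→(0, 18): d=(-9,15) right/bottom  bias=-1
  edge (0, 18)→(0, 0): d=(0,-18) top-left  bias=+0
    (0,0)@(1, 1): e=[6,138,18] → █
    (1,0)@(3, 1): e=[0,108,54] → ·  [on edge]
    (0,1)@(1, 3): e=[24,120,18] → █
    (1,1)@(3, 3): e=[18,90,54] → █
    (2,1)@(5, 3): e=[12,60,90] → █
    (3,1)@(7, 3): e=[6,30,126] → █
    (4,1)@(9, 3): e=[0,0,162] → ·  [on edge]
    (0,2)@(1, 5): e=[42,102,18] → █
    (4,2)@(9, 5): e=[18,-18,162] → ·
    (0,3)@(1, 7): e=[60,84,18] → █
    (3,3)@(7, 7): e=[42,-6,126] → ·
    (0,4)@(1, 9): e=[78,66,18] → █
    (1,6)@(3, 13): e=[108,0,54] → ·  [on edge]
  covered (19 px):
    █ · · · ·
    █ █ █ █ ·
    █ █ █ █ ·
    █ █ █ · ·
    █ █ █ · ·
    █ █ · · ·
    █ · · · ·
    █ · · · ·
    · · · · ·
    · · · · ·
    · · · · ·
    · · · · ·
T1:
  2·area = 4
  edge (0, 12)→(2, 14): d=(2,2) right/bottom  bias=-1
  edge (2, 14)→(3, 17): d=(1,3) right/bottom  bias=-1
  edge (3, 17)→(0, 12): d=(-3,-5) top-left  bias=+0
    (0,5)@(1, 11): e=[-4,0,8] → ·  [on edge]
    (0,6)@(1, 13): e=[0,2,2] → ·  [on edge]
    (1,7)@(3, 15): e=[0,-2,6] → ·  [on edge]
    (1,8)@(3, 17): e=[4,0,0] → ·  [on edge]
    (2,8)@(5, 17): e=[0,-6,10] → ·  [on edge]
    (3,9)@(7, 19): e=[0,-10,14] → ·  [on edge]
    (4,10)@(9, 21): e=[0,-14,18] → ·  [on edge]
    (2,11)@(5, 23): e=[12,0,-8] → ·  [on edge]
  covered (0 px):
    · · · · ·
    · · · · ·
    · · · · ·
    · · · · ·
    · · · · ·
    · · · · ·
    · · · · ·
    · · · · ·
    · · · · ·
    · · · · ·
    · · · · ·
    · · · · ·
T2:
  2·area = 8  (B↔C swapped to make it positive)
  edge (4, 12)→(4, 8): d=(0,-4) top-left  bias=+0
  edge (4, 8)→(6, 14): d=(2,6) right/bottom  bias=-1
  edge (6, 14)→(4, 12): d=(-2,-2) top-left  bias=+0
    (1,2)@(3, 5): e=[-4,0,12] → ·  [on edge]
    (0,4)@(1, 9): e=[-12,20,0] → ·  [on edge]
    (1,5)@(3, 11): e=[-4,12,0] → ·  [on edge]
    (2,5)@(5, 11): e=[4,0,4] → ·  [on edge]
    (2,6)@(5, 13): e=[4,4,0] → █  [on edge]
    (3,6)@(7, 13): e=[12,-8,4] → ·
    (2,7)@(5, 15): e=[4,8,-4] → ·
    (3,7)@(7, 15): e=[12,-4,0] → ·  [on edge]
    (3,8)@(7, 17): e=[12,0,-4] → ·  [on edge]
    (4,8)@(9, 17): e=[20,-12,0] → ·  [on edge]
    (4,11)@(9, 23): e=[20,0,-12] → ·  [on edge]
  covered (1 px):
    · · · · ·
    · · · · ·
    · · · · ·
    · · · · ·
    · · · · ·
    · · · · ·
    · · █ · ·
    · · · · ·
    · · · · ·
    · · · · ·
    · · · · ·
    · · · · ·
T3:
  2·area = 16  (B↔C swapped to make it positive)
  edge (4, 6)→(4, 2): d=(0,-4) top-left  bias=+0
  edge (4, 2)→(8, 3): d=(4,1) right/bottom  bias=-1
  edge (8, 3)→(4, 6): d=(-4,3) right/bottom  bias=-1
    (2,1)@(5, 3): e=[4,3,9] → █
    (3,1)@(7, 3): e=[12,1,3] → █
    (4,1)@(9, 3): e=[20,-1,-3] → ·
    (2,2)@(5, 5): e=[4,11,1] → █
    (3,2)@(7, 5): e=[12,9,-5] → ·
    (2,3)@(5, 7): e=[4,19,-7] → ·
  covered (3 px):
    · · · · ·
    · · █ █ ·
    · · █ · ·
    · · · · ·
    · · · · ·
    · · · · ·
    · · · · ·
    · · · · ·
    · · · · ·
    · · · · ·
    · · · · ·
    · · · · ·

Final: [[2,1],[3,1],[2,2]]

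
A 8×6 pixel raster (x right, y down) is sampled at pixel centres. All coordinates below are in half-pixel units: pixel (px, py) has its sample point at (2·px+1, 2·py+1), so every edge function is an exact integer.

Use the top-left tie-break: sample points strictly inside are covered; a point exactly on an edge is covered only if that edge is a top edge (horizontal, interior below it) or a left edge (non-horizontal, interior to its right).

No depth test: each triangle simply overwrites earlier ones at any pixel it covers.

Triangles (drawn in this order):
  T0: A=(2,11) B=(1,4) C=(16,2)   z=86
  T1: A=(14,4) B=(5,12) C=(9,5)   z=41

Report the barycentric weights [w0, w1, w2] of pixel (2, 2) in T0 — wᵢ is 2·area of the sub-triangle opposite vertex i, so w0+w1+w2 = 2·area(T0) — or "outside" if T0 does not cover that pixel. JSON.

T0:
  2·area = 107
  edge (2, 11)→(1, 4): d=(-1,-7) top-left  bias=+0
  edge (1, 4)→(16, 2): d=(15,-2) top-left  bias=+0
  edge (16, 2)→(2, 11): d=(-14,9) right/bottom  bias=-1
    (4,1)@(9, 3): e=[57,1,49] → █
    (5,1)@(11, 3): e=[71,5,31] → █
    (6,1)@(13, 3): e=[85,9,13] → █
    (7,1)@(15, 3): e=[99,13,-5] → ·
    (1,2)@(3, 5): e=[13,19,75] → █
    (2,2)@(5, 5): e=[27,23,57] → █
    (3,2)@(7, 5): e=[41,27,39] → █
    (6,2)@(13, 5): e=[83,39,-15] → ·
    (1,3)@(3, 7): e=[11,49,47] → █
    (4,3)@(9, 7): e=[53,61,-7] → ·
    (5,3)@(11, 7): e=[67,65,-25] → ·
    (1,4)@(3, 9): e=[9,79,19] → █
  covered (13 px):
    · · · · · · · ·
    · · · · █ █ █ ·
    · █ █ █ █ █ · ·
    · █ █ █ · · · ·
    · █ █ · · · · ·
    · · · · · · · ·
T1:
  2·area = 31
  edge (14, 4)→(5, 12): d=(-9,8) right/bottom  bias=-1
  edge (5, 12)→(9, 5): d=(4,-7) top-left  bias=+0
  edge (9, 5)→(14, 4): d=(5,-1) top-left  bias=+0
    (4,2)@(9, 5): e=[31,0,0] → █  [on edge]
    (5,2)@(11, 5): e=[15,14,2] → █
    (6,2)@(13, 5): e=[-1,28,4] → ·
    (4,3)@(9, 7): e=[13,8,10] → █
    (5,3)@(11, 7): e=[-3,22,12] → ·
    (3,4)@(7, 9): e=[11,2,18] → █
    (4,4)@(9, 9): e=[-5,16,20] → ·
    (3,5)@(7, 11): e=[-7,10,28] → ·
  covered (4 px):
    · · · · · · · ·
    · · · · · · · ·
    · · · · █ █ · ·
    · · · · █ · · ·
    · · · █ · · · ·
    · · · · · · · ·

Answer: [23,57,27]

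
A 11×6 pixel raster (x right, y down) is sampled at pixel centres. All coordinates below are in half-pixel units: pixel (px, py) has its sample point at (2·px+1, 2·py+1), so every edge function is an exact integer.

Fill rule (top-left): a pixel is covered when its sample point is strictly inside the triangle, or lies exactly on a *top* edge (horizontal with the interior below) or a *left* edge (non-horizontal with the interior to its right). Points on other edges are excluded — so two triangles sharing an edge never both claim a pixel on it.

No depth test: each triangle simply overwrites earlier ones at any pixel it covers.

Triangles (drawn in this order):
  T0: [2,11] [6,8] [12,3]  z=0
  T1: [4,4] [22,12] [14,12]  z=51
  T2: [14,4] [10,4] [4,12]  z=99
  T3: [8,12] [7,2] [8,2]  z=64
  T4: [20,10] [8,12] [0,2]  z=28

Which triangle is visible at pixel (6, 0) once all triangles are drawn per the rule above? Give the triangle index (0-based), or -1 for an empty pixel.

T0:
  2·area = 2  (B↔C swapped to make it positive)
  edge (2, 11)→(12, 3): d=(10,-8) top-left  bias=+0
  edge (12, 3)→(6, 8): d=(-6,5) right/bottom  bias=-1
  edge (6, 8)→(2, 11): d=(-4,3) right/bottom  bias=-1
    (3,3)@(7, 7): e=[0,1,1] → █  [on edge]
    (4,3)@(9, 7): e=[16,-9,-5] → ·
    (3,4)@(7, 9): e=[20,-11,-7] → ·
  covered (1 px):
    · · · · · · · · · · ·
    · · · · · · · · · · ·
    · · · · · · · · · · ·
    · · · █ · · · · · · ·
    · · · · · · · · · · ·
    · · · · · · · · · · ·
T1:
  2·area = 64
  edge (4, 4)→(22, 12): d=(18,8) right/bottom  bias=-1
  edge (22, 12)→(14, 12): d=(-8,0) right/bottom  bias=-1
  edge (14, 12)→(4, 4): d=(-10,-8) top-left  bias=+0
    (4,3)@(9, 7): e=[14,40,10] → █
    (5,3)@(11, 7): e=[-2,40,26] → ·
    (4,4)@(9, 9): e=[50,24,-10] → ·
    (5,4)@(11, 9): e=[34,24,6] → █
    (6,4)@(13, 9): e=[18,24,22] → █
    (7,4)@(15, 9): e=[2,24,38] → █
    (8,4)@(17, 9): e=[-14,24,54] → ·
    (5,5)@(11, 11): e=[70,8,-14] → ·
    (6,5)@(13, 11): e=[54,8,2] → █
    (8,5)@(17, 11): e=[22,8,34] → █
    (9,5)@(19, 11): e=[6,8,50] → █
    (10,5)@(21, 11): e=[-10,8,66] → ·
  covered (8 px):
    · · · · · · · · · · ·
    · · · · · · · · · · ·
    · · · · · · · · · · ·
    · · · · █ · · · · · ·
    · · · · · █ █ █ · · ·
    · · · · · · █ █ █ █ ·
T2:
  2·area = 32  (B↔C swapped to make it positive)
  edge (14, 4)→(4, 12): d=(-10,8) right/bottom  bias=-1
  edge (4, 12)→(10, 4): d=(6,-8) top-left  bias=+0
  edge (10, 4)→(14, 4): d=(4,0) top-left  bias=+0
    (5,2)@(11, 5): e=[14,14,4] → █
    (6,2)@(13, 5): e=[-2,30,4] → ·
    (4,3)@(9, 7): e=[10,10,12] → █
    (5,3)@(11, 7): e=[-6,26,12] → ·
    (3,4)@(7, 9): e=[6,6,20] → █
    (4,4)@(9, 9): e=[-10,22,20] → ·
    (2,5)@(5, 11): e=[2,2,28] → █
    (3,5)@(7, 11): e=[-14,18,28] → ·
  covered (4 px):
    · · · · · · · · · · ·
    · · · · · · · · · · ·
    · · · · · █ · · · · ·
    · · · · █ · · · · · ·
    · · · █ · · · · · · ·
    · · █ · · · · · · · ·
T3:
  2·area = 10
  edge (8, 12)→(7, 2): d=(-1,-10) top-left  bias=+0
  edge (7, 2)→(8, 2): d=(1,0) top-left  bias=+0
  edge (8, 2)→(8, 12): d=(0,10) right/bottom  bias=-1
  covered (0 px):
    · · · · · · · · · · ·
    · · · · · · · · · · ·
    · · · · · · · · · · ·
    · · · · · · · · · · ·
    · · · · · · · · · · ·
    · · · · · · · · · · ·
T4:
  2·area = 136
  edge (20, 10)→(8, 12): d=(-12,2) right/bottom  bias=-1
  edge (8, 12)→(0, 2): d=(-8,-10) top-left  bias=+0
  edge (0, 2)→(20, 10): d=(20,8) right/bottom  bias=-1
    (0,1)@(1, 3): e=[122,2,12] → █
    (1,1)@(3, 3): e=[118,22,-4] → ·
    (0,2)@(1, 5): e=[98,-14,52] → ·
    (1,2)@(3, 5): e=[94,6,36] → █
    (2,2)@(5, 5): e=[90,26,20] → █
    (3,2)@(7, 5): e=[86,46,4] → █
    (4,2)@(9, 5): e=[82,66,-12] → ·
    (1,3)@(3, 7): e=[70,-10,76] → ·
    (2,3)@(5, 7): e=[66,10,60] → █
    (4,3)@(9, 7): e=[58,50,28] → █
    (5,3)@(11, 7): e=[54,70,12] → █
    (6,3)@(13, 7): e=[50,90,-4] → ·
  covered (17 px):
    · · · · · · · · · · ·
    █ · · · · · · · · · ·
    · █ █ █ · · · · · · ·
    · · █ █ █ █ · · · · ·
    · · · █ █ █ █ █ █ · ·
    · · · · █ █ █ · · · ·

Z-buffer (winner per pixel, '.' = empty):
  . . . . . . . . . . .
  4 . . . . . . . . . .
  . 4 4 4 . 2 . . . . .
  . . 4 4 4 4 . . . . .
  . . . 4 4 4 4 4 4 . .
  . . 2 . 4 4 4 1 1 1 .

Final: -1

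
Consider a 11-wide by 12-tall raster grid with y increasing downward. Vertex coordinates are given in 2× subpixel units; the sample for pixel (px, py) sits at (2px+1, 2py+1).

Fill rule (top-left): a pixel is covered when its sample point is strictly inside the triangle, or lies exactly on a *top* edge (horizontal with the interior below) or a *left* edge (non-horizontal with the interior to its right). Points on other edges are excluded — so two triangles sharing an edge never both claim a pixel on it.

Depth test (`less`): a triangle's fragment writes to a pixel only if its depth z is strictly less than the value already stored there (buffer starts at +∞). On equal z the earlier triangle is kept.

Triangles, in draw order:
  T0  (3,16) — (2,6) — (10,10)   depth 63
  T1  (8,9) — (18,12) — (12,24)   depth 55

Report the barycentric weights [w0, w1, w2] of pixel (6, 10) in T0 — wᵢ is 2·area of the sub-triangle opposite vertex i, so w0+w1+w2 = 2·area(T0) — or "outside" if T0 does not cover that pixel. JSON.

T0:
  2·area = 76
  edge (3, 16)→(2, 6): d=(-1,-10) top-left  bias=+0
  edge (2, 6)→(10, 10): d=(8,4) right/bottom  bias=-1
  edge (10, 10)→(3, 16): d=(-7,6) right/bottom  bias=-1
    (1,3)@(3, 7): e=[9,4,63] → █
    (2,3)@(5, 7): e=[29,-4,51] → ·
    (1,4)@(3, 9): e=[7,20,49] → █
    (2,4)@(5, 9): e=[27,12,37] → █
    (3,4)@(7, 9): e=[47,4,25] → █
    (4,4)@(9, 9): e=[67,-4,13] → ·
    (1,5)@(3, 11): e=[5,36,35] → █
    (4,5)@(9, 11): e=[65,12,-1] → ·
    (1,6)@(3, 13): e=[3,52,21] → █
    (3,6)@(7, 13): e=[43,36,-3] → ·
    (1,7)@(3, 15): e=[1,68,7] → █
    (2,7)@(5, 15): e=[21,60,-5] → ·
  covered (10 px):
    · · · · · · · · · · ·
    · · · · · · · · · · ·
    · · · · · · · · · · ·
    · █ · · · · · · · · ·
    · █ █ █ · · · · · · ·
    · █ █ █ · · · · · · ·
    · █ █ · · · · · · · ·
    · █ · · · · · · · · ·
    · · · · · · · · · · ·
    · · · · · · · · · · ·
    · · · · · · · · · · ·
    · · · · · · · · · · ·
T1:
  2·area = 138
  edge (8, 9)→(18, 12): d=(10,3) right/bottom  bias=-1
  edge (18, 12)→(12, 24): d=(-6,12) right/bottom  bias=-1
  edge (12, 24)→(8, 9): d=(-4,-15) top-left  bias=+0
    (4,5)@(9, 11): e=[17,114,7] → █
    (5,5)@(11, 11): e=[11,90,37] → █
    (6,5)@(13, 11): e=[5,66,67] → █
    (7,5)@(15, 11): e=[-1,42,97] → ·
    (4,6)@(9, 13): e=[37,102,-1] → ·
    (5,6)@(11, 13): e=[31,78,29] → █
    (7,6)@(15, 13): e=[19,30,89] → █
    (8,6)@(17, 13): e=[13,6,119] → █
    (9,6)@(19, 13): e=[7,-18,149] → ·
    (5,7)@(11, 15): e=[51,66,21] → █
    (8,7)@(17, 15): e=[33,-6,111] → ·
    (5,8)@(11, 17): e=[71,54,13] → █
  covered (16 px):
    · · · · · · · · · · ·
    · · · · · · · · · · ·
    · · · · · · · · · · ·
    · · · · · · · · · · ·
    · · · · · · · · · · ·
    · · · · █ █ █ · · · ·
    · · · · · █ █ █ █ · ·
    · · · · · █ █ █ · · ·
    · · · · · █ █ █ · · ·
    · · · · · █ █ · · · ·
    · · · · · · █ · · · ·
    · · · · · · · · · · ·

Result: "outside"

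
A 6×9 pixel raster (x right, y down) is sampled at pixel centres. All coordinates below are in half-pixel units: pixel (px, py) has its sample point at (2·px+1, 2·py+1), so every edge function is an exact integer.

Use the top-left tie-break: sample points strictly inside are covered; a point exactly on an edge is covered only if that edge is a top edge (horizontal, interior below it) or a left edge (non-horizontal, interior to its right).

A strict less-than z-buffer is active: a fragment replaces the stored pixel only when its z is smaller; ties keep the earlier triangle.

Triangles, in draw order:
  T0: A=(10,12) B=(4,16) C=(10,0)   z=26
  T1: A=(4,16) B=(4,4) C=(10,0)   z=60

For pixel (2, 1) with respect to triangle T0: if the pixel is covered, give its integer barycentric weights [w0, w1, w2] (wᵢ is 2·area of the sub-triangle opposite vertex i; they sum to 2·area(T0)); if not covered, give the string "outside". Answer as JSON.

T0:
  2·area = 72
  edge (10, 12)→(4, 16): d=(-6,4) right/bottom  bias=-1
  edge (4, 16)→(10, 0): d=(6,-16) top-left  bias=+0
  edge (10, 0)→(10, 12): d=(0,12) right/bottom  bias=-1
    (4,1)@(9, 3): e=[58,2,12] → X
    (5,1)@(11, 3): e=[50,34,-12] → .
    (4,2)@(9, 5): e=[46,14,12] → X
    (5,2)@(11, 5): e=[38,46,-12] → .
    (4,3)@(9, 7): e=[34,26,12] → X
    (5,3)@(11, 7): e=[26,58,-12] → .
    (3,4)@(7, 9): e=[30,6,36] → X
    (5,4)@(11, 9): e=[14,70,-12] → .
    (3,5)@(7, 11): e=[18,18,36] → X
    (5,5)@(11, 11): e=[2,82,-12] → .
    (3,6)@(7, 13): e=[6,30,36] → X
    (4,6)@(9, 13): e=[-2,62,12] → .
  covered (9 px):
    . . . . . .
    . . . . X .
    . . . . X .
    . . . . X .
    . . . X X .
    . . . X X .
    . . . X . .
    . . X . . .
    . . . . . .
T1:
  2·area = 72
  edge (4, 16)→(4, 4): d=(0,-12) top-left  bias=+0
  edge (4, 4)→(10, 0): d=(6,-4) top-left  bias=+0
  edge (10, 0)→(4, 16): d=(-6,16) right/bottom  bias=-1
    (4,0)@(9, 1): e=[60,2,10] → X
    (5,0)@(11, 1): e=[84,10,-22] → .
    (3,1)@(7, 3): e=[36,6,30] → X
    (4,1)@(9, 3): e=[60,14,-2] → .
    (2,2)@(5, 5): e=[12,10,50] → X
    (4,2)@(9, 5): e=[60,26,-14] → .
    (2,3)@(5, 7): e=[12,22,38] → X
    (4,3)@(9, 7): e=[60,38,-26] → .
    (2,4)@(5, 9): e=[12,34,26] → X
    (3,4)@(7, 9): e=[36,42,-6] → .
    (2,5)@(5, 11): e=[12,46,14] → X
    (3,5)@(7, 11): e=[36,54,-18] → .
  covered (9 px):
    . . . . X .
    . . . X . .
    . . X X . .
    . . X X . .
    . . X . . .
    . . X . . .
    . . X . . .
    . . . . . .
    . . . . . .

Final: "outside"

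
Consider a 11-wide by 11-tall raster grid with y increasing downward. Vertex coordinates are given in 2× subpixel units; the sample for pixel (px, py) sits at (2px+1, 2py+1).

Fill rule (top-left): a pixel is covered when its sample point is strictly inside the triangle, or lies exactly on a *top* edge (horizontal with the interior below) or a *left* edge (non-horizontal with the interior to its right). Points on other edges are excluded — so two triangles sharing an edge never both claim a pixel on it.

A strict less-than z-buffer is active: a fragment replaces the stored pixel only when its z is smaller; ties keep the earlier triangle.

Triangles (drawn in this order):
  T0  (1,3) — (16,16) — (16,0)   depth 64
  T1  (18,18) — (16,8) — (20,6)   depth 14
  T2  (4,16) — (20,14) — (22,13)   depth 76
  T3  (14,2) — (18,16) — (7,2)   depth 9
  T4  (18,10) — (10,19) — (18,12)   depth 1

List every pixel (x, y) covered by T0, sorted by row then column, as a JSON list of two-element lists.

T0:
  2·area = 240  (B↔C swapped to make it positive)
  edge (1, 3)→(16, 0): d=(15,-3) top-left  bias=+0
  edge (16, 0)→(16, 16): d=(0,16) right/bottom  bias=-1
  edge (16, 16)→(1, 3): d=(-15,-13) top-left  bias=+0
    (5,0)@(11, 1): e=[0,80,160] → █  [on edge]
    (6,0)@(13, 1): e=[6,48,186] → █
    (7,0)@(15, 1): e=[12,16,212] → █
    (8,0)@(17, 1): e=[18,-16,238] → ·
    (0,1)@(1, 3): e=[0,240,0] → █  [on edge]
    (1,1)@(3, 3): e=[6,208,26] → █
    (2,1)@(5, 3): e=[12,176,52] → █
    (3,1)@(7, 3): e=[18,144,78] → █
    (4,1)@(9, 3): e=[24,112,104] → █
    (8,1)@(17, 3): e=[48,-16,208] → ·
    (0,2)@(1, 5): e=[30,240,-30] → ·
    (1,2)@(3, 5): e=[36,208,-4] → ·
  covered (32 px):
    · · · · · █ █ █ · · ·
    █ █ █ █ █ █ █ █ · · ·
    · · █ █ █ █ █ █ · · ·
    · · · █ █ █ █ █ · · ·
    · · · · █ █ █ █ · · ·
    · · · · · █ █ █ · · ·
    · · · · · · █ █ · · ·
    · · · · · · · █ · · ·
    · · · · · · · · · · ·
    · · · · · · · · · · ·
    · · · · · · · · · · ·
T1:
  2·area = 44
  edge (18, 18)→(16, 8): d=(-2,-10) top-left  bias=+0
  edge (16, 8)→(20, 6): d=(4,-2) top-left  bias=+0
  edge (20, 6)→(18, 18): d=(-2,12) right/bottom  bias=-1
    (7,1)@(15, 3): e=[0,-22,66] → ·  [on edge]
    (9,3)@(19, 7): e=[32,2,10] → █
    (10,3)@(21, 7): e=[52,6,-14] → ·
    (8,4)@(17, 9): e=[8,6,30] → █
    (10,4)@(21, 9): e=[48,14,-18] → ·
    (8,5)@(17, 11): e=[4,14,26] → █
    (10,5)@(21, 11): e=[44,22,-22] → ·
    (8,6)@(17, 13): e=[0,22,22] → █  [on edge]
    (9,6)@(19, 13): e=[20,26,-2] → ·
    (8,7)@(17, 15): e=[-4,30,18] → ·
  covered (6 px):
    · · · · · · · · · · ·
    · · · · · · · · · · ·
    · · · · · · · · · · ·
    · · · · · · · · · █ ·
    · · · · · · · · █ █ ·
    · · · · · · · · █ █ ·
    · · · · · · · · █ · ·
    · · · · · · · · · · ·
    · · · · · · · · · · ·
    · · · · · · · · · · ·
    · · · · · · · · · · ·
T2:
  2·area = 12  (B↔C swapped to make it positive)
  edge (4, 16)→(22, 13): d=(18,-3) top-left  bias=+0
  edge (22, 13)→(20, 14): d=(-2,1) right/bottom  bias=-1
  edge (20, 14)→(4, 16): d=(-16,2) right/bottom  bias=-1
    (5,7)@(11, 15): e=[3,7,2] → █
    (6,7)@(13, 15): e=[9,5,-2] → ·
    (5,8)@(11, 17): e=[39,3,-30] → ·
  covered (1 px):
    · · · · · · · · · · ·
    · · · · · · · · · · ·
    · · · · · · · · · · ·
    · · · · · · · · · · ·
    · · · · · · · · · · ·
    · · · · · · · · · · ·
    · · · · · · · · · · ·
    · · · · · █ · · · · ·
    · · · · · · · · · · ·
    · · · · · · · · · · ·
    · · · · · · · · · · ·
T3:
  2·area = 98
  edge (14, 2)→(18, 16): d=(4,14) right/bottom  bias=-1
  edge (18, 16)→(7, 2): d=(-11,-14) top-left  bias=+0
  edge (7, 2)→(14, 2): d=(7,0) top-left  bias=+0
    (4,1)@(9, 3): e=[74,17,7] → █
    (5,1)@(11, 3): e=[46,45,7] → █
    (6,1)@(13, 3): e=[18,73,7] → █
    (7,1)@(15, 3): e=[-10,101,7] → ·
    (4,2)@(9, 5): e=[82,-5,21] → ·
    (5,2)@(11, 5): e=[54,23,21] → █
    (7,2)@(15, 5): e=[-2,79,21] → ·
    (5,3)@(11, 7): e=[62,1,35] → █
    (7,3)@(15, 7): e=[6,57,35] → █
    (8,3)@(17, 7): e=[-22,85,35] → ·
    (5,4)@(11, 9): e=[70,-21,49] → ·
    (6,4)@(13, 9): e=[42,7,49] → █
  covered (12 px):
    · · · · · · · · · · ·
    · · · · █ █ █ · · · ·
    · · · · · █ █ · · · ·
    · · · · · █ █ █ · · ·
    · · · · · · █ █ · · ·
    · · · · · · · █ · · ·
    · · · · · · · · █ · ·
    · · · · · · · · · · ·
    · · · · · · · · · · ·
    · · · · · · · · · · ·
    · · · · · · · · · · ·
T4:
  2·area = 16  (B↔C swapped to make it positive)
  edge (18, 10)→(18, 12): d=(0,2) right/bottom  bias=-1
  edge (18, 12)→(10, 19): d=(-8,7) right/bottom  bias=-1
  edge (10, 19)→(18, 10): d=(8,-9) top-left  bias=+0
  covered (0 px):
    · · · · · · · · · · ·
    · · · · · · · · · · ·
    · · · · · · · · · · ·
    · · · · · · · · · · ·
    · · · · · · · · · · ·
    · · · · · · · · · · ·
    · · · · · · · · · · ·
    · · · · · · · · · · ·
    · · · · · · · · · · ·
    · · · · · · · · · · ·
    · · · · · · · · · · ·

Answer: [[5,0],[6,0],[7,0],[0,1],[1,1],[2,1],[3,1],[4,1],[5,1],[6,1],[7,1],[2,2],[3,2],[4,2],[5,2],[6,2],[7,2],[3,3],[4,3],[5,3],[6,3],[7,3],[4,4],[5,4],[6,4],[7,4],[5,5],[6,5],[7,5],[6,6],[7,6],[7,7]]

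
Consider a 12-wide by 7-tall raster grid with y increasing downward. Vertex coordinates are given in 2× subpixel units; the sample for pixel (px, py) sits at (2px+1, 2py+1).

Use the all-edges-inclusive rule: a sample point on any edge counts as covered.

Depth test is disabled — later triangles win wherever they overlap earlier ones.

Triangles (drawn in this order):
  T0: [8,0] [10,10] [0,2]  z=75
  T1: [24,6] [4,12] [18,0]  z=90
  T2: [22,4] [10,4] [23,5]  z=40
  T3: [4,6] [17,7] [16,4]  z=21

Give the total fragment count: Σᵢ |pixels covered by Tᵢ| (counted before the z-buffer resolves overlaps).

T0:
  2·area = 84
  edge (8, 0)→(10, 10): d=(2,10) inclusive
  edge (10, 10)→(0, 2): d=(-10,-8) inclusive
  edge (0, 2)→(8, 0): d=(8,-2) inclusive
    (2,0)@(5, 1): e=[32,50,2] → █
    (3,0)@(7, 1): e=[12,66,6] → █
    (4,0)@(9, 1): e=[-8,82,10] → ·
    (1,1)@(3, 3): e=[56,14,14] → █
    (4,1)@(9, 3): e=[-4,62,26] → ·
    (1,2)@(3, 5): e=[60,-6,30] → ·
    (2,2)@(5, 5): e=[40,10,34] → █
    (4,2)@(9, 5): e=[0,42,42] → █  [on edge]
    (5,2)@(11, 5): e=[-20,58,46] → ·
    (2,3)@(5, 7): e=[44,-10,50] → ·
    (3,3)@(7, 7): e=[24,6,54] → █
    (5,3)@(11, 7): e=[-16,38,62] → ·
  covered (11 px):
    · · █ █ · · · · · · · ·
    · █ █ █ · · · · · · · ·
    · · █ █ █ · · · · · · ·
    · · · █ █ · · · · · · ·
    · · · · █ · · · · · · ·
    · · · · · · · · · · · ·
    · · · · · · · · · · · ·
T1:
  2·area = 156
  edge (24, 6)→(4, 12): d=(-20,6) inclusive
  edge (4, 12)→(18, 0): d=(14,-12) inclusive
  edge (18, 0)→(24, 6): d=(6,6) inclusive
    (8,0)@(17, 1): e=[142,2,12] → █
    (9,0)@(19, 1): e=[130,26,0] → █  [on edge]
    (10,0)@(21, 1): e=[118,50,-12] → ·
    (7,1)@(15, 3): e=[114,6,36] → █
    (10,1)@(21, 3): e=[78,78,0] → █  [on edge]
    (11,1)@(23, 3): e=[66,102,-12] → ·
    (6,2)@(13, 5): e=[86,10,60] → █
    (11,2)@(23, 5): e=[26,130,0] → █  [on edge]
    (5,3)@(11, 7): e=[58,14,84] → █
    (10,3)@(21, 7): e=[-2,134,24] → ·
    (11,3)@(23, 7): e=[-14,158,12] → ·
    (4,4)@(9, 9): e=[30,18,108] → █
  covered (21 px):
    · · · · · · · · █ █ · ·
    · · · · · · · █ █ █ █ ·
    · · · · · · █ █ █ █ █ █
    · · · · · █ █ █ █ █ · ·
    · · · · █ █ █ · · · · ·
    · · · █ · · · · · · · ·
    · · · · · · · · · · · ·
T2:
  2·area = 12  (B↔C swapped to make it positive)
  edge (22, 4)→(23, 5): d=(1,1) inclusive
  edge (23, 5)→(10, 4): d=(-13,-1) inclusive
  edge (10, 4)→(22, 4): d=(12,0) inclusive
    (9,0)@(19, 1): e=[0,48,-36] → ·  [on edge]
    (10,1)@(21, 3): e=[0,24,-12] → ·  [on edge]
    (11,2)@(23, 5): e=[0,0,12] → █  [on edge]
    (11,3)@(23, 7): e=[2,-26,36] → ·
  covered (1 px):
    · · · · · · · · · · · ·
    · · · · · · · · · · · ·
    · · · · · · · · · · · █
    · · · · · · · · · · · ·
    · · · · · · · · · · · ·
    · · · · · · · · · · · ·
    · · · · · · · · · · · ·
T3:
  2·area = 38  (B↔C swapped to make it positive)
  edge (4, 6)→(16, 4): d=(12,-2) inclusive
  edge (16, 4)→(17, 7): d=(1,3) inclusive
  edge (17, 7)→(4, 6): d=(-13,-1) inclusive
    (7,0)@(15, 1): e=[-38,0,76] → ·  [on edge]
    (5,2)@(11, 5): e=[2,16,20] → █
    (6,2)@(13, 5): e=[6,10,22] → █
    (7,2)@(15, 5): e=[10,4,24] → █
    (8,2)@(17, 5): e=[14,-2,26] → ·
    (5,3)@(11, 7): e=[26,18,-6] → ·
    (6,3)@(13, 7): e=[30,12,-4] → ·
    (7,3)@(15, 7): e=[34,6,-2] → ·
    (8,3)@(17, 7): e=[38,0,0] → █  [on edge]
    (9,3)@(19, 7): e=[42,-6,2] → ·
    (8,4)@(17, 9): e=[62,2,-26] → ·
    (9,6)@(19, 13): e=[114,0,-76] → ·  [on edge]
  covered (4 px):
    · · · · · · · · · · · ·
    · · · · · · · · · · · ·
    · · · · · █ █ █ · · · ·
    · · · · · · · · █ · · ·
    · · · · · · · · · · · ·
    · · · · · · · · · · · ·
    · · · · · · · · · · · ·

Answer: 37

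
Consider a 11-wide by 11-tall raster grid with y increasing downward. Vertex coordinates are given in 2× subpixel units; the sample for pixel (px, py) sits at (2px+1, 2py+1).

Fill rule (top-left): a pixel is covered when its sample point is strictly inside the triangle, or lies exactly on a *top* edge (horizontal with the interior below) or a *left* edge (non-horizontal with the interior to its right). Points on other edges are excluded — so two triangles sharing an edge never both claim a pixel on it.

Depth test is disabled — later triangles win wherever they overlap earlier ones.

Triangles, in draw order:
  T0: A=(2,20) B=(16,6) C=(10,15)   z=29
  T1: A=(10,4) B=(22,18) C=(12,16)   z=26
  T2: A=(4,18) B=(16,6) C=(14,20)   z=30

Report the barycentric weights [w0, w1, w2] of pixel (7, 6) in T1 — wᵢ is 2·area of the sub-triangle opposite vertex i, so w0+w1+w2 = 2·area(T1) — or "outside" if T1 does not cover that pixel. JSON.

T0:
  2·area = 42
  edge (2, 20)→(16, 6): d=(14,-14) top-left  bias=+0
  edge (16, 6)→(10, 15): d=(-6,9) right/bottom  bias=-1
  edge (10, 15)→(2, 20): d=(-8,5) right/bottom  bias=-1
    (10,0)@(21, 1): e=[0,-15,57] → ·  [on edge]
    (9,1)@(19, 3): e=[0,-9,51] → ·  [on edge]
    (8,2)@(17, 5): e=[0,-3,45] → ·  [on edge]
    (7,3)@(15, 7): e=[0,3,39] → #  [on edge]
    (8,3)@(17, 7): e=[28,-15,29] → ·
    (6,4)@(13, 9): e=[0,9,33] → #  [on edge]
    (7,4)@(15, 9): e=[28,-9,23] → ·
    (5,5)@(11, 11): e=[0,15,27] → #  [on edge]
    (6,5)@(13, 11): e=[28,-3,17] → ·
    (4,6)@(9, 13): e=[0,21,21] → #  [on edge]
    (6,6)@(13, 13): e=[56,-15,1] → ·
    (3,7)@(7, 15): e=[0,27,15] → #  [on edge]
    (2,8)@(5, 17): e=[0,33,9] → #  [on edge]
    (1,9)@(3, 19): e=[0,39,3] → #  [on edge]
    (0,10)@(1, 21): e=[0,45,-3] → ·  [on edge]
  covered (9 px):
    · · · · · · · · · · ·
    · · · · · · · · · · ·
    · · · · · · · · · · ·
    · · · · · · · # · · ·
    · · · · · · # · · · ·
    · · · · · # · · · · ·
    · · · · # # · · · · ·
    · · · # # · · · · · ·
    · · # · · · · · · · ·
    · # · · · · · · · · ·
    · · · · · · · · · · ·
T1:
  2·area = 116
  edge (10, 4)→(22, 18): d=(12,14) right/bottom  bias=-1
  edge (22, 18)→(12, 16): d=(-10,-2) top-left  bias=+0
  edge (12, 16)→(10, 4): d=(-2,-12) top-left  bias=+0
    (5,3)@(11, 7): e=[22,88,6] → #
    (6,3)@(13, 7): e=[-6,92,30] → ·
    (5,4)@(11, 9): e=[46,68,2] → #
    (6,4)@(13, 9): e=[18,72,26] → #
    (7,4)@(15, 9): e=[-10,76,50] → ·
    (5,5)@(11, 11): e=[70,48,-2] → ·
    (6,5)@(13, 11): e=[42,52,22] → #
    (7,5)@(15, 11): e=[14,56,46] → #
    (8,5)@(17, 11): e=[-14,60,70] → ·
    (6,6)@(13, 13): e=[66,32,18] → #
    (8,6)@(17, 13): e=[10,40,66] → #
    (9,6)@(19, 13): e=[-18,44,90] → ·
    (3,7)@(7, 15): e=[174,0,-58] → ·  [on edge]
    (8,8)@(17, 17): e=[58,0,58] → #  [on edge]
  covered (15 px):
    · · · · · · · · · · ·
    · · · · · · · · · · ·
    · · · · · · · · · · ·
    · · · · · # · · · · ·
    · · · · · # # · · · ·
    · · · · · · # # · · ·
    · · · · · · # # # · ·
    · · · · · · # # # # ·
    · · · · · · · · # # #
    · · · · · · · · · · ·
    · · · · · · · · · · ·
T2:
  2·area = 144
  edge (4, 18)→(16, 6): d=(12,-12) top-left  bias=+0
  edge (16, 6)→(14, 20): d=(-2,14) right/bottom  bias=-1
  edge (14, 20)→(4, 18): d=(-10,-2) top-left  bias=+0
    (10,0)@(21, 1): e=[0,-60,204] → ·  [on edge]
    (9,1)@(19, 3): e=[0,-36,180] → ·  [on edge]
    (8,2)@(17, 5): e=[0,-12,156] → ·  [on edge]
    (7,3)@(15, 7): e=[0,12,132] → #  [on edge]
    (8,3)@(17, 7): e=[24,-16,136] → ·
    (6,4)@(13, 9): e=[0,36,108] → #  [on edge]
    (8,4)@(17, 9): e=[48,-20,116] → ·
    (5,5)@(11, 11): e=[0,60,84] → #  [on edge]
    (8,5)@(17, 11): e=[72,-24,96] → ·
    (4,6)@(9, 13): e=[0,84,60] → #  [on edge]
    (7,6)@(15, 13): e=[72,0,72] → ·  [on edge]
    (3,7)@(7, 15): e=[0,108,36] → #  [on edge]
    (2,8)@(5, 17): e=[0,132,12] → #  [on edge]
    (1,9)@(3, 19): e=[0,156,-12] → ·  [on edge]
    (4,9)@(9, 19): e=[72,72,0] → #  [on edge]
    (0,10)@(1, 21): e=[0,180,-36] → ·  [on edge]
    (9,10)@(19, 21): e=[216,-72,0] → ·  [on edge]
  covered (21 px):
    · · · · · · · · · · ·
    · · · · · · · · · · ·
    · · · · · · · · · · ·
    · · · · · · · # · · ·
    · · · · · · # # · · ·
    · · · · · # # # · · ·
    · · · · # # # · · · ·
    · · · # # # # · · · ·
    · · # # # # # · · · ·
    · · · · # # # · · · ·
    · · · · · · · · · · ·

Answer: [36,42,38]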